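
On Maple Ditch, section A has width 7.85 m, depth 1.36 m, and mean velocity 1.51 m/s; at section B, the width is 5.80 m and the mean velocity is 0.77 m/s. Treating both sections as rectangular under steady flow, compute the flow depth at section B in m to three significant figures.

Q = A₁V₁ = (7.85×1.36) × 1.51 = 16.12 m³/s
d₂ = Q/(b₂ V₂) = 16.12/(5.80×0.77) = 3.610 m

3.61 m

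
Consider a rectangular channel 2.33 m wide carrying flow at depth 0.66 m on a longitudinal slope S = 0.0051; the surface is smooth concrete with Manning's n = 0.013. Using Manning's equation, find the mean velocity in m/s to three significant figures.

A = b·y = 2.33 × 0.66 = 1.538 m²
P = b + 2y = 2.33 + 2×0.66 = 3.650 m
R = A/P = 1.538/3.650 = 0.4213 m
Q = (1/n)·A·R^(2/3)·S^(1/2) = (1/0.013) × 1.538 × 0.4213^(2/3) × 0.0051^(1/2) = 4.748 m³/s
V = Q/A = 4.748/1.538 = 3.087 m/s

3.09 m/s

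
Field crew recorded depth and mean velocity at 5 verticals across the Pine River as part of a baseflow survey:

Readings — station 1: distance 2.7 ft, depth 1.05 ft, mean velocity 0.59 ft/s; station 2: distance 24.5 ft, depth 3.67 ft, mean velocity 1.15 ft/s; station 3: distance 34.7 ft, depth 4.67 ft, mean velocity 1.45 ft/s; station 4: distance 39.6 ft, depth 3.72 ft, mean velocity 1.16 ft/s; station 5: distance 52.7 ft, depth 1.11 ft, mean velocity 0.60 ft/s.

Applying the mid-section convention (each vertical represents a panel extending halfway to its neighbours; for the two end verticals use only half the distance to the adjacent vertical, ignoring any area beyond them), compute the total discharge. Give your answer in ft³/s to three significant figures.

w_1 = (24.5 − 2.7)/2 = 10.9 ft; q_1 = 0.59 × 1.05 × 10.9 = 6.753 ft³/s
w_2 = (34.7 − 2.7)/2 = 16 ft; q_2 = 1.15 × 3.67 × 16 = 67.53 ft³/s
w_3 = (39.6 − 24.5)/2 = 7.55 ft; q_3 = 1.45 × 4.67 × 7.55 = 51.12 ft³/s
w_4 = (52.7 − 34.7)/2 = 9 ft; q_4 = 1.16 × 3.72 × 9 = 38.84 ft³/s
w_5 = (52.7 − 39.6)/2 = 6.55 ft; q_5 = 0.60 × 1.11 × 6.55 = 4.362 ft³/s
Q = Σ qᵢ = 168.6 ft³/s

169 ft³/s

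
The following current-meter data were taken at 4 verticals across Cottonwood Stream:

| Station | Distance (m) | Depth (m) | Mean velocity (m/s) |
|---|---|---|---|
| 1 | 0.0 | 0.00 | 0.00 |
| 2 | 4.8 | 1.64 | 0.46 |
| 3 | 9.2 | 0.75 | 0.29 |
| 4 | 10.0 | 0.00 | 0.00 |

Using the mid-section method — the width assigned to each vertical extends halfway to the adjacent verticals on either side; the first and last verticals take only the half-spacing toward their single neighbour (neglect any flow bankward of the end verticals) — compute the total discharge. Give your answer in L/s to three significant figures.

w_2 = (9.2 − 0.0)/2 = 4.6 m; q_2 = 0.46 × 1.64 × 4.6 = 3.470 m³/s
w_3 = (10.0 − 4.8)/2 = 2.6 m; q_3 = 0.29 × 0.75 × 2.6 = 0.5655 m³/s
Stations 1, 4 contribute zero (depth or velocity is 0).
Q = Σ qᵢ = 4.036 m³/s
= 4.036 × 1000 = 4036 L/s

4040 L/s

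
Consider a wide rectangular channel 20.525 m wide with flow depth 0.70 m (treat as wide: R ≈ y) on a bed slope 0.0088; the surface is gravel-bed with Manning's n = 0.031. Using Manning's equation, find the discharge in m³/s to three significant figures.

34.3 m³/s

A = b·y = 20.525 × 0.70 = 14.37 m²
Wide channel: R ≈ y = 0.70 m
Q = (1/n)·A·R^(2/3)·S^(1/2) = (1/0.031) × 14.37 × 0.7000^(2/3) × 0.0088^(1/2) = 34.28 m³/s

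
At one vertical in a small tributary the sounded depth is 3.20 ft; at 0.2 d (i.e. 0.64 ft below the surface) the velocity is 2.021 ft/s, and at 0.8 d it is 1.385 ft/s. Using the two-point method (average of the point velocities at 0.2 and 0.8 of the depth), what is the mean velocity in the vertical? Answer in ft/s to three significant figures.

v̄ = (2.021 + 1.385) / 2 = 1.703 ft/s

1.70 ft/s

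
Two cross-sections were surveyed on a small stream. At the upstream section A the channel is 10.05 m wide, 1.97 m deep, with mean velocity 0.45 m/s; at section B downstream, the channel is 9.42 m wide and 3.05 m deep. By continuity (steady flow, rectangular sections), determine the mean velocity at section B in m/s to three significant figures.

0.310 m/s

Q = A₁V₁ = (10.05×1.97) × 0.45 = 8.909 m³/s
A₂ = 9.42 × 3.05 = 28.73 m²
V₂ = Q/A₂ = 8.909/28.73 = 0.3101 m/s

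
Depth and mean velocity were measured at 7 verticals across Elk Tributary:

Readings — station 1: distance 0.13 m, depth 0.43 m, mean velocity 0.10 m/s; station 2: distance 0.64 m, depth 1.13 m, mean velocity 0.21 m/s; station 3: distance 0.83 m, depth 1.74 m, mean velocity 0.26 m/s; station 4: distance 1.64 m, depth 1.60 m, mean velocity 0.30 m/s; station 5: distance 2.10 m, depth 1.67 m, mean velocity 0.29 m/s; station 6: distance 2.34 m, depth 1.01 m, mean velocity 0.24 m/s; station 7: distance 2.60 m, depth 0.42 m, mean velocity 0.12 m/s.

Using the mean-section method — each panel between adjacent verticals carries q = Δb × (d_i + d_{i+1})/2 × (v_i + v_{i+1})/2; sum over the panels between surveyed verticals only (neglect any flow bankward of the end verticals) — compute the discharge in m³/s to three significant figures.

0.845 m³/s

Panel 1-2: Δb = 0.51 m, d̄ = (0.43+1.13)/2 = 0.78, v̄ = (0.10+0.21)/2 = 0.155 → q = 0.51×0.78×0.155 = 0.06166 m³/s
Panel 2-3: Δb = 0.19 m, d̄ = (1.13+1.74)/2 = 1.435, v̄ = (0.21+0.26)/2 = 0.235 → q = 0.19×1.435×0.235 = 0.06407 m³/s
Panel 3-4: Δb = 0.81 m, d̄ = (1.74+1.60)/2 = 1.67, v̄ = (0.26+0.30)/2 = 0.28 → q = 0.81×1.67×0.28 = 0.3788 m³/s
Panel 4-5: Δb = 0.46 m, d̄ = (1.60+1.67)/2 = 1.635, v̄ = (0.30+0.29)/2 = 0.295 → q = 0.46×1.635×0.295 = 0.2219 m³/s
Panel 5-6: Δb = 0.24 m, d̄ = (1.67+1.01)/2 = 1.34, v̄ = (0.29+0.24)/2 = 0.265 → q = 0.24×1.34×0.265 = 0.08522 m³/s
Panel 6-7: Δb = 0.26 m, d̄ = (1.01+0.42)/2 = 0.715, v̄ = (0.24+0.12)/2 = 0.18 → q = 0.26×0.715×0.18 = 0.03346 m³/s
Q = Σ q = 0.8450 m³/s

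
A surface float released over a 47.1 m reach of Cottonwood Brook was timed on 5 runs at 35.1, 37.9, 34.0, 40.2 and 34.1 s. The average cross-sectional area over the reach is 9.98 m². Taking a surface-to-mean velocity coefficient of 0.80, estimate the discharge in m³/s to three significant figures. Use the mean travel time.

10.4 m³/s

t̄ = (35.1 + 37.9 + 34.0 + 40.2 + 34.1) / 5 = 36.26 s
v_surface = L / t̄ = 47.1 / 36.26 = 1.299 m/s
v_mean = 0.80 × 1.299 = 1.039 m/s
Q = A × v_mean = 9.98 × 1.039 = 10.37 m³/s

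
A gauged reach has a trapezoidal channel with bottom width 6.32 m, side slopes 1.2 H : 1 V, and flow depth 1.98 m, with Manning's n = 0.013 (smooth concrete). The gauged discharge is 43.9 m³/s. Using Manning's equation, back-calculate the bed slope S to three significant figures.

A = (b + z·y)·y = (6.32 + 1.2×1.98)×1.98 = 17.22 m²
P = b + 2y√(1+z²) = 6.32 + 2×1.98×√(1+1.2²) = 12.51 m
R = A/P = 17.22/12.51 = 1.377 m
S = (Q·n / (1·A·R^(2/3)))² = (43.9×0.013 / (1×17.22×1.238))² = 0.0007173

0.000717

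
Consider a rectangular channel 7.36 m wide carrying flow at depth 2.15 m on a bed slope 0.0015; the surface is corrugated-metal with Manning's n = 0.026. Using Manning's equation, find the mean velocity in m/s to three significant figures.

A = b·y = 7.36 × 2.15 = 15.82 m²
P = b + 2y = 7.36 + 2×2.15 = 11.66 m
R = A/P = 15.82/11.66 = 1.357 m
Q = (1/n)·A·R^(2/3)·S^(1/2) = (1/0.026) × 15.82 × 1.357^(2/3) × 0.0015^(1/2) = 28.89 m³/s
V = Q/A = 28.89/15.82 = 1.826 m/s

1.83 m/s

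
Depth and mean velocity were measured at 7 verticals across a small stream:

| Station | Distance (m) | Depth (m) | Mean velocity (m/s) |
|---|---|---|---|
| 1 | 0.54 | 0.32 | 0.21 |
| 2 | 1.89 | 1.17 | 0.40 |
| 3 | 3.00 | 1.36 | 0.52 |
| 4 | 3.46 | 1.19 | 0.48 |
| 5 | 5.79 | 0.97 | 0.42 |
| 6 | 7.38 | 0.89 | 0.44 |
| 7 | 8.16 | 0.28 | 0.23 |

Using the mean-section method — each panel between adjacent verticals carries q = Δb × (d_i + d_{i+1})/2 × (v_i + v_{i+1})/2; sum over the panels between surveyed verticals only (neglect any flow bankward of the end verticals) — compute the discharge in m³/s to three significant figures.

3.17 m³/s

Panel 1-2: Δb = 1.35 m, d̄ = (0.32+1.17)/2 = 0.745, v̄ = (0.21+0.40)/2 = 0.305 → q = 1.35×0.745×0.305 = 0.3068 m³/s
Panel 2-3: Δb = 1.11 m, d̄ = (1.17+1.36)/2 = 1.265, v̄ = (0.40+0.52)/2 = 0.46 → q = 1.11×1.265×0.46 = 0.6459 m³/s
Panel 3-4: Δb = 0.46 m, d̄ = (1.36+1.19)/2 = 1.275, v̄ = (0.52+0.48)/2 = 0.5 → q = 0.46×1.275×0.5 = 0.2933 m³/s
Panel 4-5: Δb = 2.33 m, d̄ = (1.19+0.97)/2 = 1.08, v̄ = (0.48+0.42)/2 = 0.45 → q = 2.33×1.08×0.45 = 1.132 m³/s
Panel 5-6: Δb = 1.59 m, d̄ = (0.97+0.89)/2 = 0.93, v̄ = (0.42+0.44)/2 = 0.43 → q = 1.59×0.93×0.43 = 0.6358 m³/s
Panel 6-7: Δb = 0.78 m, d̄ = (0.89+0.28)/2 = 0.585, v̄ = (0.44+0.23)/2 = 0.335 → q = 0.78×0.585×0.335 = 0.1529 m³/s
Q = Σ q = 3.167 m³/s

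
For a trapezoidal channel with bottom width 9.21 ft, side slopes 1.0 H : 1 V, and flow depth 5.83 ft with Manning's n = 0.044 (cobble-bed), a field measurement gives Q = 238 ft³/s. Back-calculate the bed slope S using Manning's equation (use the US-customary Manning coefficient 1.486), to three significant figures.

A = (b + z·y)·y = (9.21 + 1.0×5.83)×5.83 = 87.68 ft²
P = b + 2y√(1+z²) = 9.21 + 2×5.83×√(1+1.0²) = 25.70 ft
R = A/P = 87.68/25.70 = 3.412 ft
S = (Q·n / (1.486·A·R^(2/3)))² = (238×0.044 / (1.486×87.68×2.266))² = 0.001258

0.00126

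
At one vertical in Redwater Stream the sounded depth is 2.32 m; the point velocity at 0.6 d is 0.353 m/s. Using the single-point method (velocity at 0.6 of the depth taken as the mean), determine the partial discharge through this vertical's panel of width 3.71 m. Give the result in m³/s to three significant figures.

v̄ = v₀.₆ = 0.353 m/s
q = v̄ × d × w = 0.3530 × 2.32 × 3.71 = 3.038 m³/s

3.04 m³/s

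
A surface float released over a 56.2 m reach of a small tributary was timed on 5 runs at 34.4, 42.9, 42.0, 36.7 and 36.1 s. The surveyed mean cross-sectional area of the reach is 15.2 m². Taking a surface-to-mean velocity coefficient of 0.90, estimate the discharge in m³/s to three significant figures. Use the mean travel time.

t̄ = (34.4 + 42.9 + 42.0 + 36.7 + 36.1) / 5 = 38.42 s
v_surface = L / t̄ = 56.2 / 38.42 = 1.463 m/s
v_mean = 0.90 × 1.463 = 1.317 m/s
Q = A × v_mean = 15.2 × 1.317 = 20.01 m³/s

20.0 m³/s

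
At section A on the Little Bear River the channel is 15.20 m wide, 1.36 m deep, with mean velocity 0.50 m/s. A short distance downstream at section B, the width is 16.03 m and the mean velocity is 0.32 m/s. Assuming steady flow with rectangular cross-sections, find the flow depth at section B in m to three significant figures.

Q = A₁V₁ = (15.20×1.36) × 0.50 = 10.34 m³/s
d₂ = Q/(b₂ V₂) = 10.34/(16.03×0.32) = 2.015 m

2.01 m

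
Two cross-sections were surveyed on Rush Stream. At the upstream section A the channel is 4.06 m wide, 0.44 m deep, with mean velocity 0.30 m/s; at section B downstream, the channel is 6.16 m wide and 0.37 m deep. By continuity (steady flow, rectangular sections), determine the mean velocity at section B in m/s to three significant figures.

0.235 m/s

Q = A₁V₁ = (4.06×0.44) × 0.30 = 0.5359 m³/s
A₂ = 6.16 × 0.37 = 2.279 m²
V₂ = Q/A₂ = 0.5359/2.279 = 0.2351 m/s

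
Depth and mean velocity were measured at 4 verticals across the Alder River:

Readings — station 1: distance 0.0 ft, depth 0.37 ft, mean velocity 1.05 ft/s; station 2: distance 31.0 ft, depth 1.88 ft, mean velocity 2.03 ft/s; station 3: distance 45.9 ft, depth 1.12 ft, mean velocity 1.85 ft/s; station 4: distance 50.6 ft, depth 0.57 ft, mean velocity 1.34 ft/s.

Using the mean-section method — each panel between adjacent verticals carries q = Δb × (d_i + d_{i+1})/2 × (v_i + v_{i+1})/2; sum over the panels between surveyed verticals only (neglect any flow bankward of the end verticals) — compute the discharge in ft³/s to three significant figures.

103 ft³/s

Panel 1-2: Δb = 31 ft, d̄ = (0.37+1.88)/2 = 1.125, v̄ = (1.05+2.03)/2 = 1.54 → q = 31×1.125×1.54 = 53.71 ft³/s
Panel 2-3: Δb = 14.9 ft, d̄ = (1.88+1.12)/2 = 1.5, v̄ = (2.03+1.85)/2 = 1.94 → q = 14.9×1.5×1.94 = 43.36 ft³/s
Panel 3-4: Δb = 4.7 ft, d̄ = (1.12+0.57)/2 = 0.845, v̄ = (1.85+1.34)/2 = 1.595 → q = 4.7×0.845×1.595 = 6.335 ft³/s
Q = Σ q = 103.4 ft³/s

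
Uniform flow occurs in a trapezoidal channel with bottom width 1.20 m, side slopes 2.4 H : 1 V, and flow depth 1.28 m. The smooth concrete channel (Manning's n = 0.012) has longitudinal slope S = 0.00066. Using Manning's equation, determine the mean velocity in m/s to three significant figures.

1.68 m/s

A = (b + z·y)·y = (1.20 + 2.4×1.28)×1.28 = 5.468 m²
P = b + 2y√(1+z²) = 1.20 + 2×1.28×√(1+2.4²) = 7.856 m
R = A/P = 5.468/7.856 = 0.6960 m
Q = (1/n)·A·R^(2/3)·S^(1/2) = (1/0.012) × 5.468 × 0.6960^(2/3) × 0.00066^(1/2) = 9.194 m³/s
V = Q/A = 9.194/5.468 = 1.681 m/s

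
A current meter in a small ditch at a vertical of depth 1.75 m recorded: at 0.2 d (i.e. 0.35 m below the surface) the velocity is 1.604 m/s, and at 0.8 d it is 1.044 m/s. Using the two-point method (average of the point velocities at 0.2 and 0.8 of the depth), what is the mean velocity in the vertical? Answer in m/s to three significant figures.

v̄ = (1.604 + 1.044) / 2 = 1.324 m/s

1.32 m/s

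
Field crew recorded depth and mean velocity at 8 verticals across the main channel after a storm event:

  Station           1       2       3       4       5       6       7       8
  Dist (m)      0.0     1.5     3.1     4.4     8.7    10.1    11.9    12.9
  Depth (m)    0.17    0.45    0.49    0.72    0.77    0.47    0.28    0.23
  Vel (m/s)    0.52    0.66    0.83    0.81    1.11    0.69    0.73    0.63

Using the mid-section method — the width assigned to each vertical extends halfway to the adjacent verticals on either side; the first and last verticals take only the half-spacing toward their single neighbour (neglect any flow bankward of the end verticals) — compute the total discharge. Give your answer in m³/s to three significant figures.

w_1 = (1.5 − 0.0)/2 = 0.75 m; q_1 = 0.52 × 0.17 × 0.75 = 0.06630 m³/s
w_2 = (3.1 − 0.0)/2 = 1.55 m; q_2 = 0.66 × 0.45 × 1.55 = 0.4604 m³/s
w_3 = (4.4 − 1.5)/2 = 1.45 m; q_3 = 0.83 × 0.49 × 1.45 = 0.5897 m³/s
w_4 = (8.7 − 3.1)/2 = 2.8 m; q_4 = 0.81 × 0.72 × 2.8 = 1.633 m³/s
w_5 = (10.1 − 4.4)/2 = 2.85 m; q_5 = 1.11 × 0.77 × 2.85 = 2.436 m³/s
w_6 = (11.9 − 8.7)/2 = 1.6 m; q_6 = 0.69 × 0.47 × 1.6 = 0.5189 m³/s
w_7 = (12.9 − 10.1)/2 = 1.4 m; q_7 = 0.73 × 0.28 × 1.4 = 0.2862 m³/s
w_8 = (12.9 − 11.9)/2 = 0.5 m; q_8 = 0.63 × 0.23 × 0.5 = 0.07245 m³/s
Q = Σ qᵢ = 6.063 m³/s

6.06 m³/s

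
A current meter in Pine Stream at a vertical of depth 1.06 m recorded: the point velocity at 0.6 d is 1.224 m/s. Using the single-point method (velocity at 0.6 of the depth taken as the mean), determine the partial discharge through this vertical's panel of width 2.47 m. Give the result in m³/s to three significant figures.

3.20 m³/s

v̄ = v₀.₆ = 1.224 m/s
q = v̄ × d × w = 1.224 × 1.06 × 2.47 = 3.205 m³/s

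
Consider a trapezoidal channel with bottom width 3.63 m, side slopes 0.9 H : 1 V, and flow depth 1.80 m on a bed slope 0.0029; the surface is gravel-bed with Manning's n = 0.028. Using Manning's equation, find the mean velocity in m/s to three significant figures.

2.07 m/s

A = (b + z·y)·y = (3.63 + 0.9×1.80)×1.80 = 9.450 m²
P = b + 2y√(1+z²) = 3.63 + 2×1.80×√(1+0.9²) = 8.473 m
R = A/P = 9.450/8.473 = 1.115 m
Q = (1/n)·A·R^(2/3)·S^(1/2) = (1/0.028) × 9.450 × 1.115^(2/3) × 0.0029^(1/2) = 19.55 m³/s
V = Q/A = 19.55/9.450 = 2.068 m/s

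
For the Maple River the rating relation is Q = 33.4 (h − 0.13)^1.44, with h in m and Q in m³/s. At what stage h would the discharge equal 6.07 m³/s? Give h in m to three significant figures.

0.436 m

h − h₀ = (Q/C)^(1/b) = (6.07/33.4)^(1/1.44) = 0.3060 m
h = 0.13 + 0.3060 = 0.4360 m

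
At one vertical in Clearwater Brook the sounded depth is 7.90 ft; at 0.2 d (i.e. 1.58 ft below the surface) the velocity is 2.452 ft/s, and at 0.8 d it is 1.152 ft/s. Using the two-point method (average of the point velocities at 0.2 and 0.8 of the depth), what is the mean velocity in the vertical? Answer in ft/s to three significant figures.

v̄ = (2.452 + 1.152) / 2 = 1.802 ft/s

1.80 ft/s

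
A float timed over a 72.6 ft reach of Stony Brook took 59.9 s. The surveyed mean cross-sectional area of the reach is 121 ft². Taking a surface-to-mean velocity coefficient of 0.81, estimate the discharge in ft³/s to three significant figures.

119 ft³/s

v_surface = L / t̄ = 72.6 / 59.9 = 1.212 ft/s
v_mean = 0.81 × 1.212 = 0.9817 ft/s
Q = A × v_mean = 121 × 0.9817 = 118.8 ft³/s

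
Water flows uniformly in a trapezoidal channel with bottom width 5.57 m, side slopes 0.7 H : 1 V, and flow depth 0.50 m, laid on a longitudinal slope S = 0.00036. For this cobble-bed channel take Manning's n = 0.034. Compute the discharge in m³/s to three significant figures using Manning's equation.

0.950 m³/s

A = (b + z·y)·y = (5.57 + 0.7×0.50)×0.50 = 2.960 m²
P = b + 2y√(1+z²) = 5.57 + 2×0.50×√(1+0.7²) = 6.791 m
R = A/P = 2.960/6.791 = 0.4359 m
Q = (1/n)·A·R^(2/3)·S^(1/2) = (1/0.034) × 2.960 × 0.4359^(2/3) × 0.00036^(1/2) = 0.9496 m³/s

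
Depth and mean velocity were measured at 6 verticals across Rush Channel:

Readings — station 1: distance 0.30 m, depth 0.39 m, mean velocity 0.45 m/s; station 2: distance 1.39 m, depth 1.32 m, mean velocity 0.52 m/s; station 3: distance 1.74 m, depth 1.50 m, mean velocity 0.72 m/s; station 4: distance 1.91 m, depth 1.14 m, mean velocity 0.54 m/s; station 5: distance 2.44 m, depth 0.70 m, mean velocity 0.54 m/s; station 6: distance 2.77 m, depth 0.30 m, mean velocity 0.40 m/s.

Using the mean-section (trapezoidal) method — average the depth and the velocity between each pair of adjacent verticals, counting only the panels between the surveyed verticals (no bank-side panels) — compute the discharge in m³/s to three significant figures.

Panel 1-2: Δb = 1.09 m, d̄ = (0.39+1.32)/2 = 0.855, v̄ = (0.45+0.52)/2 = 0.485 → q = 1.09×0.855×0.485 = 0.4520 m³/s
Panel 2-3: Δb = 0.35 m, d̄ = (1.32+1.50)/2 = 1.41, v̄ = (0.52+0.72)/2 = 0.62 → q = 0.35×1.41×0.62 = 0.3060 m³/s
Panel 3-4: Δb = 0.17 m, d̄ = (1.50+1.14)/2 = 1.32, v̄ = (0.72+0.54)/2 = 0.63 → q = 0.17×1.32×0.63 = 0.1414 m³/s
Panel 4-5: Δb = 0.53 m, d̄ = (1.14+0.70)/2 = 0.92, v̄ = (0.54+0.54)/2 = 0.54 → q = 0.53×0.92×0.54 = 0.2633 m³/s
Panel 5-6: Δb = 0.33 m, d̄ = (0.70+0.30)/2 = 0.5, v̄ = (0.54+0.40)/2 = 0.47 → q = 0.33×0.5×0.47 = 0.07755 m³/s
Q = Σ q = 1.240 m³/s

1.24 m³/s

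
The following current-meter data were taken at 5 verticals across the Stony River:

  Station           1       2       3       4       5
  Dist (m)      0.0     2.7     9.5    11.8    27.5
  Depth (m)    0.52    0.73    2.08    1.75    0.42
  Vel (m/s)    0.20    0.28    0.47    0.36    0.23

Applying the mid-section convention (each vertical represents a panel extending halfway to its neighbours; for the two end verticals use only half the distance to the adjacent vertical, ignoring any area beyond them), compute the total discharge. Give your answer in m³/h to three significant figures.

43200 m³/h

w_1 = (2.7 − 0.0)/2 = 1.35 m; q_1 = 0.20 × 0.52 × 1.35 = 0.1404 m³/s
w_2 = (9.5 − 0.0)/2 = 4.75 m; q_2 = 0.28 × 0.73 × 4.75 = 0.9709 m³/s
w_3 = (11.8 − 2.7)/2 = 4.55 m; q_3 = 0.47 × 2.08 × 4.55 = 4.448 m³/s
w_4 = (27.5 − 9.5)/2 = 9 m; q_4 = 0.36 × 1.75 × 9 = 5.670 m³/s
w_5 = (27.5 − 11.8)/2 = 7.85 m; q_5 = 0.23 × 0.42 × 7.85 = 0.7583 m³/s
Q = Σ qᵢ = 11.99 m³/s
= 11.99 × 3600 = 43160 m³/h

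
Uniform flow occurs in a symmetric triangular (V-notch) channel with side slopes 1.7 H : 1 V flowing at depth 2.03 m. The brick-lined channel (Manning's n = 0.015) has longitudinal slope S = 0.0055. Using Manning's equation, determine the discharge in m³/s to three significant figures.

31.7 m³/s

A = z·y² = 1.7×2.03² = 7.006 m²
P = 2y√(1+z²) = 2×2.03×√(1+1.7²) = 8.008 m
R = A/P = 7.006/8.008 = 0.8749 m
Q = (1/n)·A·R^(2/3)·S^(1/2) = (1/0.015) × 7.006 × 0.8749^(2/3) × 0.0055^(1/2) = 31.68 m³/s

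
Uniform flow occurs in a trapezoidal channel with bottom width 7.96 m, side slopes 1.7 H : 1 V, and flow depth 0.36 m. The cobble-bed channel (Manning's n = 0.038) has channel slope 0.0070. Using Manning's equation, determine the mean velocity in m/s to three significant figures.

A = (b + z·y)·y = (7.96 + 1.7×0.36)×0.36 = 3.086 m²
P = b + 2y√(1+z²) = 7.96 + 2×0.36×√(1+1.7²) = 9.380 m
R = A/P = 3.086/9.380 = 0.3290 m
Q = (1/n)·A·R^(2/3)·S^(1/2) = (1/0.038) × 3.086 × 0.3290^(2/3) × 0.0070^(1/2) = 3.238 m³/s
V = Q/A = 3.238/3.086 = 1.049 m/s

1.05 m/s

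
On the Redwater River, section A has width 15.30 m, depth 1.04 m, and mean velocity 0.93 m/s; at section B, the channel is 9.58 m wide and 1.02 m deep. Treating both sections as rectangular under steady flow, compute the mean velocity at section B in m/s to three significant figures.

1.51 m/s

Q = A₁V₁ = (15.30×1.04) × 0.93 = 14.80 m³/s
A₂ = 9.58 × 1.02 = 9.772 m²
V₂ = Q/A₂ = 14.80/9.772 = 1.514 m/s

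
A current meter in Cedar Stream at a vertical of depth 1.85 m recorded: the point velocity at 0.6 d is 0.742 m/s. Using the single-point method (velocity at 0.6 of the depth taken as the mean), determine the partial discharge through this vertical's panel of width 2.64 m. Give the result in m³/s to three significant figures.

3.62 m³/s

v̄ = v₀.₆ = 0.742 m/s
q = v̄ × d × w = 0.7420 × 1.85 × 2.64 = 3.624 m³/s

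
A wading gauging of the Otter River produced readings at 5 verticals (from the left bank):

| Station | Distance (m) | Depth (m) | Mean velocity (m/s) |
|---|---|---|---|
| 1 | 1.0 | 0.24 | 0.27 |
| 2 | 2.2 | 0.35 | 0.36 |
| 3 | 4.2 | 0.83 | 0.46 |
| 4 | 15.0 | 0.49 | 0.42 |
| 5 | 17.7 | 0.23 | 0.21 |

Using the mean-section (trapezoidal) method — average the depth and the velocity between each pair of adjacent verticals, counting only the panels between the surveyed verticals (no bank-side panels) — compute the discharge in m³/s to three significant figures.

4.04 m³/s

Panel 1-2: Δb = 1.2 m, d̄ = (0.24+0.35)/2 = 0.295, v̄ = (0.27+0.36)/2 = 0.315 → q = 1.2×0.295×0.315 = 0.1115 m³/s
Panel 2-3: Δb = 2 m, d̄ = (0.35+0.83)/2 = 0.59, v̄ = (0.36+0.46)/2 = 0.41 → q = 2×0.59×0.41 = 0.4838 m³/s
Panel 3-4: Δb = 10.8 m, d̄ = (0.83+0.49)/2 = 0.66, v̄ = (0.46+0.42)/2 = 0.44 → q = 10.8×0.66×0.44 = 3.136 m³/s
Panel 4-5: Δb = 2.7 m, d̄ = (0.49+0.23)/2 = 0.36, v̄ = (0.42+0.21)/2 = 0.315 → q = 2.7×0.36×0.315 = 0.3062 m³/s
Q = Σ q = 4.038 m³/s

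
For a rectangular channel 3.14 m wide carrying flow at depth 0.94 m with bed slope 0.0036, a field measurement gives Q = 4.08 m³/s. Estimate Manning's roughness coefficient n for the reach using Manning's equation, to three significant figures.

A = b·y = 3.14 × 0.94 = 2.952 m²
P = b + 2y = 3.14 + 2×0.94 = 5.020 m
R = A/P = 2.952/5.020 = 0.5880 m
n = (1/Q)·A·R^(2/3)·S^(1/2) = (1/4.08) × 2.952 × 0.7018 × 0.06000 = 0.03046

0.0305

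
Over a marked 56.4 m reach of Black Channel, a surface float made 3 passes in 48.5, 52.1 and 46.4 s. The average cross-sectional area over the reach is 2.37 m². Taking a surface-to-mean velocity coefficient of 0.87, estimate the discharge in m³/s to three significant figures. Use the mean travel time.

2.37 m³/s

t̄ = (48.5 + 52.1 + 46.4) / 3 = 49 s
v_surface = L / t̄ = 56.4 / 49 = 1.151 m/s
v_mean = 0.87 × 1.151 = 1.001 m/s
Q = A × v_mean = 2.37 × 1.001 = 2.373 m³/s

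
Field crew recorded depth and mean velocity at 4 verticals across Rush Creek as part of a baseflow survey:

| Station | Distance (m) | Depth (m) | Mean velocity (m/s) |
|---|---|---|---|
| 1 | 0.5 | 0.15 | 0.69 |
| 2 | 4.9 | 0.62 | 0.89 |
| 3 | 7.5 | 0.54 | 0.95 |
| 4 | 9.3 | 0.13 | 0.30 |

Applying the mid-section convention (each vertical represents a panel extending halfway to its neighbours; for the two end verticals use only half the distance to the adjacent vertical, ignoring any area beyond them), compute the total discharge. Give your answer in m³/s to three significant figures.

w_1 = (4.9 − 0.5)/2 = 2.2 m; q_1 = 0.69 × 0.15 × 2.2 = 0.2277 m³/s
w_2 = (7.5 − 0.5)/2 = 3.5 m; q_2 = 0.89 × 0.62 × 3.5 = 1.931 m³/s
w_3 = (9.3 − 4.9)/2 = 2.2 m; q_3 = 0.95 × 0.54 × 2.2 = 1.129 m³/s
w_4 = (9.3 − 7.5)/2 = 0.9 m; q_4 = 0.30 × 0.13 × 0.9 = 0.03510 m³/s
Q = Σ qᵢ = 3.323 m³/s

3.32 m³/s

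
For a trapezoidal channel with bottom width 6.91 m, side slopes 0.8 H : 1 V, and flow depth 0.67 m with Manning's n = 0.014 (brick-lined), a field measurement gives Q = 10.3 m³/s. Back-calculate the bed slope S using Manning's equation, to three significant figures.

0.00173

A = (b + z·y)·y = (6.91 + 0.8×0.67)×0.67 = 4.989 m²
P = b + 2y√(1+z²) = 6.91 + 2×0.67×√(1+0.8²) = 8.626 m
R = A/P = 4.989/8.626 = 0.5783 m
S = (Q·n / (1·A·R^(2/3)))² = (10.3×0.014 / (1×4.989×0.6942))² = 0.001734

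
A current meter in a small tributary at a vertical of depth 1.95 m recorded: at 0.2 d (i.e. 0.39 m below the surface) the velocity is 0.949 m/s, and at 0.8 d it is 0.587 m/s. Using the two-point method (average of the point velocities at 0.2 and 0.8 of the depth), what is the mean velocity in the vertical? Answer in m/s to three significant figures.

0.768 m/s

v̄ = (0.949 + 0.587) / 2 = 0.7680 m/s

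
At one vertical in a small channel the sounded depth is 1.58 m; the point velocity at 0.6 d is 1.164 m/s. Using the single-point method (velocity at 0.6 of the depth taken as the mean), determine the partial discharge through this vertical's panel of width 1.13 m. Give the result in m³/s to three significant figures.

2.08 m³/s

v̄ = v₀.₆ = 1.164 m/s
q = v̄ × d × w = 1.164 × 1.58 × 1.13 = 2.078 m³/s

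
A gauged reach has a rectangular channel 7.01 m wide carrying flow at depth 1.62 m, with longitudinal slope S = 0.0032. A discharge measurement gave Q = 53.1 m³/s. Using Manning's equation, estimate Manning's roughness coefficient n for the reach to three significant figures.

A = b·y = 7.01 × 1.62 = 11.36 m²
P = b + 2y = 7.01 + 2×1.62 = 10.25 m
R = A/P = 11.36/10.25 = 1.108 m
n = (1/Q)·A·R^(2/3)·S^(1/2) = (1/53.1) × 11.36 × 1.071 × 0.05657 = 0.01295

0.0130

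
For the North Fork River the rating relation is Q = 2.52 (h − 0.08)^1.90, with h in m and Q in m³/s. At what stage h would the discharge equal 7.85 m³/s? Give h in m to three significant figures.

1.90 m

h − h₀ = (Q/C)^(1/b) = (7.85/2.52)^(1/1.90) = 1.819 m
h = 0.08 + 1.819 = 1.899 m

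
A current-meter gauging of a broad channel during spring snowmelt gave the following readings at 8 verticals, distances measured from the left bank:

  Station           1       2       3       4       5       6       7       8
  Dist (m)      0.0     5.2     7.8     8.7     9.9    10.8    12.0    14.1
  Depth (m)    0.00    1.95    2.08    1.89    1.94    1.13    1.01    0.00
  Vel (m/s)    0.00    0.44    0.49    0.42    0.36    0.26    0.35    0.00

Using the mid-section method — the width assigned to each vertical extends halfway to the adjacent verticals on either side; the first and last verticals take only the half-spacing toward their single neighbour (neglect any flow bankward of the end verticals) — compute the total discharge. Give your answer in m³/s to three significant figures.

w_2 = (7.8 − 0.0)/2 = 3.9 m; q_2 = 0.44 × 1.95 × 3.9 = 3.346 m³/s
w_3 = (8.7 − 5.2)/2 = 1.75 m; q_3 = 0.49 × 2.08 × 1.75 = 1.784 m³/s
w_4 = (9.9 − 7.8)/2 = 1.05 m; q_4 = 0.42 × 1.89 × 1.05 = 0.8335 m³/s
w_5 = (10.8 − 8.7)/2 = 1.05 m; q_5 = 0.36 × 1.94 × 1.05 = 0.7333 m³/s
w_6 = (12.0 − 9.9)/2 = 1.05 m; q_6 = 0.26 × 1.13 × 1.05 = 0.3085 m³/s
w_7 = (14.1 − 10.8)/2 = 1.65 m; q_7 = 0.35 × 1.01 × 1.65 = 0.5833 m³/s
Stations 1, 8 contribute zero (depth or velocity is 0).
Q = Σ qᵢ = 7.588 m³/s

7.59 m³/s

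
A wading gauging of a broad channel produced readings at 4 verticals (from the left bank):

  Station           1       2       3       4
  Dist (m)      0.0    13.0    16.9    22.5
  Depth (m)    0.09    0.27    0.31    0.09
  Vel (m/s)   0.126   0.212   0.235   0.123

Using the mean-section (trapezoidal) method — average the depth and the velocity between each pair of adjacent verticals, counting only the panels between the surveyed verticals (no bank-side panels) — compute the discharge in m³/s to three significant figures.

Panel 1-2: Δb = 13 m, d̄ = (0.09+0.27)/2 = 0.18, v̄ = (0.126+0.212)/2 = 0.169 → q = 13×0.18×0.169 = 0.3955 m³/s
Panel 2-3: Δb = 3.9 m, d̄ = (0.27+0.31)/2 = 0.29, v̄ = (0.212+0.235)/2 = 0.2235 → q = 3.9×0.29×0.2235 = 0.2528 m³/s
Panel 3-4: Δb = 5.6 m, d̄ = (0.31+0.09)/2 = 0.2, v̄ = (0.235+0.123)/2 = 0.179 → q = 5.6×0.2×0.179 = 0.2005 m³/s
Q = Σ q = 0.8487 m³/s

0.849 m³/s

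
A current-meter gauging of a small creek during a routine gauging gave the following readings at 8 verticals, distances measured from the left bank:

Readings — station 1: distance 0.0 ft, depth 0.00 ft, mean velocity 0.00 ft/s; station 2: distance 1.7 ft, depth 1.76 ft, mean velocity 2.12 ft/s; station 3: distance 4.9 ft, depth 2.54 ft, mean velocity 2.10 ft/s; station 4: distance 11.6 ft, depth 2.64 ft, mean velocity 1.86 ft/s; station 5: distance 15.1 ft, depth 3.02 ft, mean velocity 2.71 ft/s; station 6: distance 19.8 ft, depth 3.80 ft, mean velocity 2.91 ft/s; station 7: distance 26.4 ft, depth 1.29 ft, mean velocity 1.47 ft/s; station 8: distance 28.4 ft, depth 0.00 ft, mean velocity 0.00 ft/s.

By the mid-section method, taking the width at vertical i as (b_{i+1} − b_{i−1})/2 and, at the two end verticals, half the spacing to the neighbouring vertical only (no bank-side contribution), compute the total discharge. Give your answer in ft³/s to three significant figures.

165 ft³/s

w_2 = (4.9 − 0.0)/2 = 2.45 ft; q_2 = 2.12 × 1.76 × 2.45 = 9.141 ft³/s
w_3 = (11.6 − 1.7)/2 = 4.95 ft; q_3 = 2.10 × 2.54 × 4.95 = 26.40 ft³/s
w_4 = (15.1 − 4.9)/2 = 5.1 ft; q_4 = 1.86 × 2.64 × 5.1 = 25.04 ft³/s
w_5 = (19.8 − 11.6)/2 = 4.1 ft; q_5 = 2.71 × 3.02 × 4.1 = 33.56 ft³/s
w_6 = (26.4 − 15.1)/2 = 5.65 ft; q_6 = 2.91 × 3.80 × 5.65 = 62.48 ft³/s
w_7 = (28.4 − 19.8)/2 = 4.3 ft; q_7 = 1.47 × 1.29 × 4.3 = 8.154 ft³/s
Stations 1, 8 contribute zero (depth or velocity is 0).
Q = Σ qᵢ = 164.8 ft³/s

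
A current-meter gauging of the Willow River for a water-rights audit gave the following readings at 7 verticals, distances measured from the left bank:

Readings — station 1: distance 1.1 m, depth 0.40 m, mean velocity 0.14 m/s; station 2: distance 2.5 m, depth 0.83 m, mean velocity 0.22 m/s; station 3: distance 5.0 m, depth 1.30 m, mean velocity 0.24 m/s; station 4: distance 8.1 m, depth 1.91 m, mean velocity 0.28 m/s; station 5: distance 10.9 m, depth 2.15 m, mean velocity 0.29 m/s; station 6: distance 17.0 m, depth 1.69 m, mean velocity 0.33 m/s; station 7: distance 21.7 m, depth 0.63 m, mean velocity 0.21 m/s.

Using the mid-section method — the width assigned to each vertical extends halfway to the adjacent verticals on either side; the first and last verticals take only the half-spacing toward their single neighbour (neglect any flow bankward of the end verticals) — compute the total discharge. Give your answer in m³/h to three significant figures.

w_1 = (2.5 − 1.1)/2 = 0.7 m; q_1 = 0.14 × 0.40 × 0.7 = 0.03920 m³/s
w_2 = (5.0 − 1.1)/2 = 1.95 m; q_2 = 0.22 × 0.83 × 1.95 = 0.3561 m³/s
w_3 = (8.1 − 2.5)/2 = 2.8 m; q_3 = 0.24 × 1.30 × 2.8 = 0.8736 m³/s
w_4 = (10.9 − 5.0)/2 = 2.95 m; q_4 = 0.28 × 1.91 × 2.95 = 1.578 m³/s
w_5 = (17.0 − 8.1)/2 = 4.45 m; q_5 = 0.29 × 2.15 × 4.45 = 2.775 m³/s
w_6 = (21.7 − 10.9)/2 = 5.4 m; q_6 = 0.33 × 1.69 × 5.4 = 3.012 m³/s
w_7 = (21.7 − 17.0)/2 = 2.35 m; q_7 = 0.21 × 0.63 × 2.35 = 0.3109 m³/s
Q = Σ qᵢ = 8.944 m³/s
= 8.944 × 3600 = 32200 m³/h

32200 m³/h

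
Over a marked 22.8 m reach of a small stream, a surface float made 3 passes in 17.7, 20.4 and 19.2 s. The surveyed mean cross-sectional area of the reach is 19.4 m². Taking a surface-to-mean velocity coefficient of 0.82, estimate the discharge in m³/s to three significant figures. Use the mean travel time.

t̄ = (17.7 + 20.4 + 19.2) / 3 = 19.1 s
v_surface = L / t̄ = 22.8 / 19.1 = 1.194 m/s
v_mean = 0.82 × 1.194 = 0.9788 m/s
Q = A × v_mean = 19.4 × 0.9788 = 18.99 m³/s

19.0 m³/s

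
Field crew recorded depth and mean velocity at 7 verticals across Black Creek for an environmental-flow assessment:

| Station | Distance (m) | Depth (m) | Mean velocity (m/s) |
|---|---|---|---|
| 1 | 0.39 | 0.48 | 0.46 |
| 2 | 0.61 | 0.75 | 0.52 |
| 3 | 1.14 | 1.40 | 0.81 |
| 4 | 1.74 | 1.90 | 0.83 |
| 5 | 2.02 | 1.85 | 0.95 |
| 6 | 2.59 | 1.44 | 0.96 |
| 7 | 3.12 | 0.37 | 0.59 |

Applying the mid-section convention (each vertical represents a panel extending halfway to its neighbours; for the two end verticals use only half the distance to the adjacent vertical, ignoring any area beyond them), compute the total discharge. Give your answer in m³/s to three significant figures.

3.07 m³/s

w_1 = (0.61 − 0.39)/2 = 0.11 m; q_1 = 0.46 × 0.48 × 0.11 = 0.02429 m³/s
w_2 = (1.14 − 0.39)/2 = 0.375 m; q_2 = 0.52 × 0.75 × 0.375 = 0.1463 m³/s
w_3 = (1.74 − 0.61)/2 = 0.565 m; q_3 = 0.81 × 1.40 × 0.565 = 0.6407 m³/s
w_4 = (2.02 − 1.14)/2 = 0.44 m; q_4 = 0.83 × 1.90 × 0.44 = 0.6939 m³/s
w_5 = (2.59 − 1.74)/2 = 0.425 m; q_5 = 0.95 × 1.85 × 0.425 = 0.7469 m³/s
w_6 = (3.12 − 2.02)/2 = 0.55 m; q_6 = 0.96 × 1.44 × 0.55 = 0.7603 m³/s
w_7 = (3.12 − 2.59)/2 = 0.265 m; q_7 = 0.59 × 0.37 × 0.265 = 0.05785 m³/s
Q = Σ qᵢ = 3.070 m³/s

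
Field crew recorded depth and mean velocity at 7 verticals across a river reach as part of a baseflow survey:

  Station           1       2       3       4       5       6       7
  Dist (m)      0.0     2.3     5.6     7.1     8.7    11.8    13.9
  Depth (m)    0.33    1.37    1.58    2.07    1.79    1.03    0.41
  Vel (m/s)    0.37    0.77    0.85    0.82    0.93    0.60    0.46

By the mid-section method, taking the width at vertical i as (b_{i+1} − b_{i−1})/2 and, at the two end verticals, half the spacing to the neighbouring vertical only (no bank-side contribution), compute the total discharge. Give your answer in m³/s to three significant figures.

14.7 m³/s

w_1 = (2.3 − 0.0)/2 = 1.15 m; q_1 = 0.37 × 0.33 × 1.15 = 0.1404 m³/s
w_2 = (5.6 − 0.0)/2 = 2.8 m; q_2 = 0.77 × 1.37 × 2.8 = 2.954 m³/s
w_3 = (7.1 − 2.3)/2 = 2.4 m; q_3 = 0.85 × 1.58 × 2.4 = 3.223 m³/s
w_4 = (8.7 − 5.6)/2 = 1.55 m; q_4 = 0.82 × 2.07 × 1.55 = 2.631 m³/s
w_5 = (11.8 − 7.1)/2 = 2.35 m; q_5 = 0.93 × 1.79 × 2.35 = 3.912 m³/s
w_6 = (13.9 − 8.7)/2 = 2.6 m; q_6 = 0.60 × 1.03 × 2.6 = 1.607 m³/s
w_7 = (13.9 − 11.8)/2 = 1.05 m; q_7 = 0.46 × 0.41 × 1.05 = 0.1980 m³/s
Q = Σ qᵢ = 14.67 m³/s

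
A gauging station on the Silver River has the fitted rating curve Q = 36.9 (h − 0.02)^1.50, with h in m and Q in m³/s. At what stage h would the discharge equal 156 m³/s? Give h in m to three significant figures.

2.63 m

h − h₀ = (Q/C)^(1/b) = (156/36.9)^(1/1.50) = 2.615 m
h = 0.02 + 2.615 = 2.635 m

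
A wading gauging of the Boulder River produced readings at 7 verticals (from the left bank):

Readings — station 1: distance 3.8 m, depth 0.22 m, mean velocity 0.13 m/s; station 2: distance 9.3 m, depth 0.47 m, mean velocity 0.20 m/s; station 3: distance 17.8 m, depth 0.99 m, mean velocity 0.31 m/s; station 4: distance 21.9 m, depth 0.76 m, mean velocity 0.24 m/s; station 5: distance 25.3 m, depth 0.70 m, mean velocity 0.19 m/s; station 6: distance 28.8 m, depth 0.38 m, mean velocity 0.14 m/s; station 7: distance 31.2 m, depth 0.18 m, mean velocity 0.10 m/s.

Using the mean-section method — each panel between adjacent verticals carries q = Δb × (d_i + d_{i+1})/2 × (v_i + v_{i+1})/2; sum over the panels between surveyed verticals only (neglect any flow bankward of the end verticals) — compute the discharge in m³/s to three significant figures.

3.81 m³/s

Panel 1-2: Δb = 5.5 m, d̄ = (0.22+0.47)/2 = 0.345, v̄ = (0.13+0.20)/2 = 0.165 → q = 5.5×0.345×0.165 = 0.3131 m³/s
Panel 2-3: Δb = 8.5 m, d̄ = (0.47+0.99)/2 = 0.73, v̄ = (0.20+0.31)/2 = 0.255 → q = 8.5×0.73×0.255 = 1.582 m³/s
Panel 3-4: Δb = 4.1 m, d̄ = (0.99+0.76)/2 = 0.875, v̄ = (0.31+0.24)/2 = 0.275 → q = 4.1×0.875×0.275 = 0.9866 m³/s
Panel 4-5: Δb = 3.4 m, d̄ = (0.76+0.70)/2 = 0.73, v̄ = (0.24+0.19)/2 = 0.215 → q = 3.4×0.73×0.215 = 0.5336 m³/s
Panel 5-6: Δb = 3.5 m, d̄ = (0.70+0.38)/2 = 0.54, v̄ = (0.19+0.14)/2 = 0.165 → q = 3.5×0.54×0.165 = 0.3119 m³/s
Panel 6-7: Δb = 2.4 m, d̄ = (0.38+0.18)/2 = 0.28, v̄ = (0.14+0.10)/2 = 0.12 → q = 2.4×0.28×0.12 = 0.08064 m³/s
Q = Σ q = 3.808 m³/s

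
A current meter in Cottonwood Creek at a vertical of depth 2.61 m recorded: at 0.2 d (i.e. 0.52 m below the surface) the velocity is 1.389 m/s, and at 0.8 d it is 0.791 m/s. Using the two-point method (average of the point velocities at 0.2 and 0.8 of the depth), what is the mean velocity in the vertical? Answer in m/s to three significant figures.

v̄ = (1.389 + 0.791) / 2 = 1.090 m/s

1.09 m/s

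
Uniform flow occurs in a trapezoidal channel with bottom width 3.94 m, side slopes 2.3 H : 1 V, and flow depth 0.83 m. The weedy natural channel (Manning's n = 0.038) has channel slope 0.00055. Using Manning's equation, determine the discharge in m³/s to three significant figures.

A = (b + z·y)·y = (3.94 + 2.3×0.83)×0.83 = 4.855 m²
P = b + 2y√(1+z²) = 3.94 + 2×0.83×√(1+2.3²) = 8.103 m
R = A/P = 4.855/8.103 = 0.5991 m
Q = (1/n)·A·R^(2/3)·S^(1/2) = (1/0.038) × 4.855 × 0.5991^(2/3) × 0.00055^(1/2) = 2.129 m³/s

2.13 m³/s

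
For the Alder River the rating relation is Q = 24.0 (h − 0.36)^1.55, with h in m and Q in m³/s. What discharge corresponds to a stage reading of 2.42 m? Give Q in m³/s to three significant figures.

73.6 m³/s

Q = 24.0 × (2.42 − 0.36)^1.55 = 24.0 × 2.06^1.55 = 73.57 m³/s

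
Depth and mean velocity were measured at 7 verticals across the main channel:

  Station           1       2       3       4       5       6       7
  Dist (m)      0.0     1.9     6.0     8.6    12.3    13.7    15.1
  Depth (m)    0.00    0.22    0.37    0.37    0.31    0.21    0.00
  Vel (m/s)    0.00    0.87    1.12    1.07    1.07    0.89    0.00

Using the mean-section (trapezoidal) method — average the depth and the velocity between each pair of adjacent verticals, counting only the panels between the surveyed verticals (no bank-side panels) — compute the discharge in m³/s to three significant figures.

Panel 1-2: Δb = 1.9 m, d̄ = (0.00+0.22)/2 = 0.11, v̄ = (0.00+0.87)/2 = 0.435 → q = 1.9×0.11×0.435 = 0.09092 m³/s
Panel 2-3: Δb = 4.1 m, d̄ = (0.22+0.37)/2 = 0.295, v̄ = (0.87+1.12)/2 = 0.995 → q = 4.1×0.295×0.995 = 1.203 m³/s
Panel 3-4: Δb = 2.6 m, d̄ = (0.37+0.37)/2 = 0.37, v̄ = (1.12+1.07)/2 = 1.095 → q = 2.6×0.37×1.095 = 1.053 m³/s
Panel 4-5: Δb = 3.7 m, d̄ = (0.37+0.31)/2 = 0.34, v̄ = (1.07+1.07)/2 = 1.07 → q = 3.7×0.34×1.07 = 1.346 m³/s
Panel 5-6: Δb = 1.4 m, d̄ = (0.31+0.21)/2 = 0.26, v̄ = (1.07+0.89)/2 = 0.98 → q = 1.4×0.26×0.98 = 0.3567 m³/s
Panel 6-7: Δb = 1.4 m, d̄ = (0.21+0.00)/2 = 0.105, v̄ = (0.89+0.00)/2 = 0.445 → q = 1.4×0.105×0.445 = 0.06542 m³/s
Q = Σ q = 4.116 m³/s

4.12 m³/s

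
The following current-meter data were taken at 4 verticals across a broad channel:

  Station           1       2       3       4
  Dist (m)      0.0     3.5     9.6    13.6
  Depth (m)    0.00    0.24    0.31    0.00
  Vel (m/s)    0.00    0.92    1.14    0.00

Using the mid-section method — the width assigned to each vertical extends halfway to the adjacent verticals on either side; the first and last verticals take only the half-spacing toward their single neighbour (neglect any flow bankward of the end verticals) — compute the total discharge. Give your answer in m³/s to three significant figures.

w_2 = (9.6 − 0.0)/2 = 4.8 m; q_2 = 0.92 × 0.24 × 4.8 = 1.060 m³/s
w_3 = (13.6 − 3.5)/2 = 5.05 m; q_3 = 1.14 × 0.31 × 5.05 = 1.785 m³/s
Stations 1, 4 contribute zero (depth or velocity is 0).
Q = Σ qᵢ = 2.845 m³/s

2.84 m³/s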